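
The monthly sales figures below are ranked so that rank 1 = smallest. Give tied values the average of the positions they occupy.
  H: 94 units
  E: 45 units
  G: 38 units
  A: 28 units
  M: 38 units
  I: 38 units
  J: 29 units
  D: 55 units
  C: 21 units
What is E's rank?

7

Sorted (ascending): 21, 28, 29, 38, 38, 38, 45, 55, 94
The 3 values of 38 occupy positions 4–6 → average rank 5.
E has value 45 units → rank 7.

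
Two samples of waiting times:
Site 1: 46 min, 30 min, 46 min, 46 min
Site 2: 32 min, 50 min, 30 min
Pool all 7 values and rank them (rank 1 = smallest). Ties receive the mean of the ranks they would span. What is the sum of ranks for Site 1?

Sorted (ascending): 30, 30, 32, 46, 46, 46, 50
The 2 values of 30 occupy positions 1–2 → average rank (1+2)/2 = 1.5.
The 3 values of 46 occupy positions 4–6 → average rank 5.
Site 1 values → pooled ranks: 46→5, 30→1.5, 46→5, 46→5
Rank sum = 5 + 1.5 + 5 + 5 = 16.5

16.5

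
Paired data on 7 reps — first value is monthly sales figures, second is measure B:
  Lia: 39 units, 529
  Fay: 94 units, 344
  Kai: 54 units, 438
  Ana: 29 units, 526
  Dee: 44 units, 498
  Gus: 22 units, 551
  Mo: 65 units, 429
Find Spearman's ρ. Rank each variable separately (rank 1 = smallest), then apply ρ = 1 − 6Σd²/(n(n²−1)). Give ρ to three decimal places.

Ranks of variable 1: 3, 7, 5, 2, 4, 1, 6
Ranks of variable 2: 6, 1, 3, 5, 4, 7, 2
d = r₁ − r₂: -3, 6, 2, -3, 0, -6, 4
d²: 9, 36, 4, 9, 0, 36, 16; Σd² = 110
ρ = 1 − 6·110/(7·48) = 1 − 660/336 = -0.964

-0.964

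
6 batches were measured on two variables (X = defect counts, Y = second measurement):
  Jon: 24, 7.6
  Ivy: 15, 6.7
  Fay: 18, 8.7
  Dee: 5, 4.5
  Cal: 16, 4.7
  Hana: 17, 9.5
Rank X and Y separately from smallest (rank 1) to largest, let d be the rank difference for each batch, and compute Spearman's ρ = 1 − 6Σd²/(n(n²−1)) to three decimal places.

0.714

Ranks of variable 1: 6, 2, 5, 1, 3, 4
Ranks of variable 2: 4, 3, 5, 1, 2, 6
d = r₁ − r₂: 2, -1, 0, 0, 1, -2
d²: 4, 1, 0, 0, 1, 4; Σd² = 10
ρ = 1 − 6·10/(6·35) = 1 − 60/210 = 0.714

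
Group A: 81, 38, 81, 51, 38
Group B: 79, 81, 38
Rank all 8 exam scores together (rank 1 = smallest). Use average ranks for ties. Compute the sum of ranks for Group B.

Sorted (ascending): 38, 38, 38, 51, 79, 81, 81, 81
The 3 values of 38 occupy positions 1–3 → average rank 2.
The 3 values of 81 occupy positions 6–8 → average rank 7.
Group B values → pooled ranks: 79→5, 81→7, 38→2
Rank sum = 5 + 7 + 2 = 14

14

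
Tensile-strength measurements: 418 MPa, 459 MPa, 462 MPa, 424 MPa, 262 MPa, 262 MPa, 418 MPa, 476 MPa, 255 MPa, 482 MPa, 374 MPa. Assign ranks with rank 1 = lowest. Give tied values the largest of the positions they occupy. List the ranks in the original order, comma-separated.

Sorted (ascending): 255, 262, 262, 374, 418, 418, 424, 459, 462, 476, 482
The 2 values of 262 occupy positions 2–3 → each gets rank 3.
The 2 values of 418 occupy positions 5–6 → each gets rank 6.

6, 8, 9, 7, 3, 3, 6, 10, 1, 11, 4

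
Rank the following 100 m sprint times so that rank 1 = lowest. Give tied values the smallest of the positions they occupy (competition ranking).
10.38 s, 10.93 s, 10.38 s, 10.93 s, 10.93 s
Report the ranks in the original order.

1, 3, 1, 3, 3

Sorted (ascending): 10.38, 10.38, 10.93, 10.93, 10.93
The 2 values of 10.38 occupy positions 1–2 → each gets rank 1.
The 3 values of 10.93 occupy positions 3–5 → each gets rank 3.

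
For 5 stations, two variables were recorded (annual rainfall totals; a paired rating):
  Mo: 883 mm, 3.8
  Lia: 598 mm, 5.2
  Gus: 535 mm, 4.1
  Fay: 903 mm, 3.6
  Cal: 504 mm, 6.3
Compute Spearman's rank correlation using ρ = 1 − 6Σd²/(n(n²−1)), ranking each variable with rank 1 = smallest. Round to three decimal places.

-0.900

Ranks of variable 1: 4, 3, 2, 5, 1
Ranks of variable 2: 2, 4, 3, 1, 5
d = r₁ − r₂: 2, -1, -1, 4, -4
d²: 4, 1, 1, 16, 16; Σd² = 38
ρ = 1 − 6·38/(5·24) = 1 − 228/120 = -0.900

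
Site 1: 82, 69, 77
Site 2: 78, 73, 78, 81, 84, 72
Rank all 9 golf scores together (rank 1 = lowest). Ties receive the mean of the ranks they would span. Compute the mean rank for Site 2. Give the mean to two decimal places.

Sorted (ascending): 69, 72, 73, 77, 78, 78, 81, 82, 84
The 2 values of 78 occupy positions 5–6 → average rank (5+6)/2 = 5.5.
Site 2 values → pooled ranks: 78→5.5, 73→3, 78→5.5, 81→7, 84→9, 72→2
Mean rank = (5.5 + 3 + 5.5 + 7 + 9 + 2) / 6 = 5.33

5.33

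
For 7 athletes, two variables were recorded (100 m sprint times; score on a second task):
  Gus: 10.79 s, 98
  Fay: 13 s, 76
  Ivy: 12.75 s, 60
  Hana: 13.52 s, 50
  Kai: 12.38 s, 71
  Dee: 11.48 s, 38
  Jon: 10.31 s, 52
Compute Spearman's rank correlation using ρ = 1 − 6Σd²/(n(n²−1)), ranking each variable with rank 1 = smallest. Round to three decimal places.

Ranks of variable 1: 2, 6, 5, 7, 4, 3, 1
Ranks of variable 2: 7, 6, 4, 2, 5, 1, 3
d = r₁ − r₂: -5, 0, 1, 5, -1, 2, -2
d²: 25, 0, 1, 25, 1, 4, 4; Σd² = 60
ρ = 1 − 6·60/(7·48) = 1 − 360/336 = -0.071

-0.071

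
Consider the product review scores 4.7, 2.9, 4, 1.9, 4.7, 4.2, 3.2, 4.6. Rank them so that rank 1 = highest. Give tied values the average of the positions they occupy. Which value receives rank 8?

1.9

Sorted (descending): 4.7, 4.7, 4.6, 4.2, 4, 3.2, 2.9, 1.9
The 2 values of 4.7 occupy positions 1–2 → average rank (1+2)/2 = 1.5.
Rank 8 → value 1.9.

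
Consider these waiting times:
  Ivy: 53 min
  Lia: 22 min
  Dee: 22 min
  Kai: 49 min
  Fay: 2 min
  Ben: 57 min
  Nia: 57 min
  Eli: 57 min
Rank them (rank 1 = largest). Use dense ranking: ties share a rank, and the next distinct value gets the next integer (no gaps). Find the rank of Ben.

Sorted (descending): 57, 57, 57, 53, 49, 22, 22, 2
The 3 values of 57 share dense rank 1.
The 2 values of 22 share dense rank 4.
Remaining distinct values take the next consecutive integers.
Ben has value 57 min → rank 1.

1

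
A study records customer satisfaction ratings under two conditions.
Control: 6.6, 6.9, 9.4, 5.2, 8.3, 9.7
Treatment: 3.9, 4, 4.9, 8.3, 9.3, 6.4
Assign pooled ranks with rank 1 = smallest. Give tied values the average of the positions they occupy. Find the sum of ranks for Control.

Sorted (ascending): 3.9, 4, 4.9, 5.2, 6.4, 6.6, 6.9, 8.3, 8.3, 9.3, 9.4, 9.7
The 2 values of 8.3 occupy positions 8–9 → average rank (8+9)/2 = 8.5.
Control values → pooled ranks: 6.6→6, 6.9→7, 9.4→11, 5.2→4, 8.3→8.5, 9.7→12
Rank sum = 6 + 7 + 11 + 4 + 8.5 + 12 = 48.5

48.5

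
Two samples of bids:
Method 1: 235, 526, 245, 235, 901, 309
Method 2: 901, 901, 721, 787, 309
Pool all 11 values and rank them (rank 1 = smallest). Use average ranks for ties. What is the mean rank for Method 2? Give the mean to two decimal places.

7.90

Sorted (ascending): 235, 235, 245, 309, 309, 526, 721, 787, 901, 901, 901
The 2 values of 235 occupy positions 1–2 → average rank (1+2)/2 = 1.5.
The 2 values of 309 occupy positions 4–5 → average rank (4+5)/2 = 4.5.
The 3 values of 901 occupy positions 9–11 → average rank 10.
Method 2 values → pooled ranks: 901→10, 901→10, 721→7, 787→8, 309→4.5
Mean rank = (10 + 10 + 7 + 8 + 4.5) / 5 = 7.90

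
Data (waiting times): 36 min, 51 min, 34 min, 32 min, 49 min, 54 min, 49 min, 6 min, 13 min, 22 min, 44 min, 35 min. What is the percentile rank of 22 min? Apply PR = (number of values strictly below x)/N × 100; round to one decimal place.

16.7

N = 12.
Strictly below 22: 2. Equal to 22: 1.
PR = 2/12 × 100 = 16.7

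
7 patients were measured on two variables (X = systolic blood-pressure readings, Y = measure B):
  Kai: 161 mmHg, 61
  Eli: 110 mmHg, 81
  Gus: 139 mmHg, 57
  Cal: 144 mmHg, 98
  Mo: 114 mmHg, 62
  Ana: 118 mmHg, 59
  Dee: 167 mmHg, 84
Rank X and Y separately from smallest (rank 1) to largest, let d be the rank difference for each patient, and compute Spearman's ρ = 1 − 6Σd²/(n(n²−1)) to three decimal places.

Ranks of variable 1: 6, 1, 4, 5, 2, 3, 7
Ranks of variable 2: 3, 5, 1, 7, 4, 2, 6
d = r₁ − r₂: 3, -4, 3, -2, -2, 1, 1
d²: 9, 16, 9, 4, 4, 1, 1; Σd² = 44
ρ = 1 − 6·44/(7·48) = 1 − 264/336 = 0.214

0.214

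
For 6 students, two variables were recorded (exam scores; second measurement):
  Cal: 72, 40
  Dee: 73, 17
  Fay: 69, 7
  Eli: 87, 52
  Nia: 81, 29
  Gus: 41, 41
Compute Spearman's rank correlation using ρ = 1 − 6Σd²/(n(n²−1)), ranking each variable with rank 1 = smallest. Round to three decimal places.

Ranks of variable 1: 3, 4, 2, 6, 5, 1
Ranks of variable 2: 4, 2, 1, 6, 3, 5
d = r₁ − r₂: -1, 2, 1, 0, 2, -4
d²: 1, 4, 1, 0, 4, 16; Σd² = 26
ρ = 1 − 6·26/(6·35) = 1 − 156/210 = 0.257

0.257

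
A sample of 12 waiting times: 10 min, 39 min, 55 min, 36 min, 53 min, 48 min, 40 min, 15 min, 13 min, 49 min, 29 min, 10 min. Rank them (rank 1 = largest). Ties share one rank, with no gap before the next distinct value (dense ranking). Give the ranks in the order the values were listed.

11, 6, 1, 7, 2, 4, 5, 9, 10, 3, 8, 11

Sorted (descending): 55, 53, 49, 48, 40, 39, 36, 29, 15, 13, 10, 10
The 2 values of 10 share dense rank 11.
Remaining distinct values take the next consecutive integers.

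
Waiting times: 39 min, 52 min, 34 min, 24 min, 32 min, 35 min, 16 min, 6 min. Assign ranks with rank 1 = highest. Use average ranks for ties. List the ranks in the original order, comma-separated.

2, 1, 4, 6, 5, 3, 7, 8

Sorted (descending): 52, 39, 35, 34, 32, 24, 16, 6
No ties — each value takes its position as its rank.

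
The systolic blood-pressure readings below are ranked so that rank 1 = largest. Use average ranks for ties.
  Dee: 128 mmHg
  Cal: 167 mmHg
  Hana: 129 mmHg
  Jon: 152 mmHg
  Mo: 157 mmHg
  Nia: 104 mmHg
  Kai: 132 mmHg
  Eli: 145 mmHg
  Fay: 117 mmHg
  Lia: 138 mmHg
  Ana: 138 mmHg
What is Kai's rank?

Sorted (descending): 167, 157, 152, 145, 138, 138, 132, 129, 128, 117, 104
The 2 values of 138 occupy positions 5–6 → average rank (5+6)/2 = 5.5.
Kai has value 132 mmHg → rank 7.

7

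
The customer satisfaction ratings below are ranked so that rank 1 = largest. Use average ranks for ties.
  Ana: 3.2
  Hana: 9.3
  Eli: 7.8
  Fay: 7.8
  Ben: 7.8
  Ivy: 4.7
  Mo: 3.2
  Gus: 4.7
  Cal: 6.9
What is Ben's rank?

Sorted (descending): 9.3, 7.8, 7.8, 7.8, 6.9, 4.7, 4.7, 3.2, 3.2
The 3 values of 7.8 occupy positions 2–4 → average rank 3.
The 2 values of 4.7 occupy positions 6–7 → average rank (6+7)/2 = 6.5.
The 2 values of 3.2 occupy positions 8–9 → average rank (8+9)/2 = 8.5.
Ben has value 7.8 → rank 3.

3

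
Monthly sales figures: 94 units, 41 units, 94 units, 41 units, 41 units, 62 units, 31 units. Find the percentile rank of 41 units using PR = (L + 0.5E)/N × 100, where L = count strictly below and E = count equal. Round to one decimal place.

N = 7.
Strictly below 41: 1. Equal to 41: 3.
PR = (1 + 0.5·3)/7 × 100 = 35.7

35.7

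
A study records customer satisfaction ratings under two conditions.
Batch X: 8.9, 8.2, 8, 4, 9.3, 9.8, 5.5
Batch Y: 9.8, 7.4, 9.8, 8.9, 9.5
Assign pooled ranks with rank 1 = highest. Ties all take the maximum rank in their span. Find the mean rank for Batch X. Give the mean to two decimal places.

7.86

Sorted (descending): 9.8, 9.8, 9.8, 9.5, 9.3, 8.9, 8.9, 8.2, 8, 7.4, 5.5, 4
The 3 values of 9.8 occupy positions 1–3 → each gets rank 3.
The 2 values of 8.9 occupy positions 6–7 → each gets rank 7.
Batch X values → pooled ranks: 8.9→7, 8.2→8, 8→9, 4→12, 9.3→5, 9.8→3, 5.5→11
Mean rank = (7 + 8 + 9 + 12 + 5 + 3 + 11) / 7 = 7.86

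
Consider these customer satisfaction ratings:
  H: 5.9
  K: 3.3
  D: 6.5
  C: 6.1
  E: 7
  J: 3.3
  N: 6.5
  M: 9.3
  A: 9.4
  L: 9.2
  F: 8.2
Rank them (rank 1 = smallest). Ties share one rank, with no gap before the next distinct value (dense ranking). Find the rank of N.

Sorted (ascending): 3.3, 3.3, 5.9, 6.1, 6.5, 6.5, 7, 8.2, 9.2, 9.3, 9.4
The 2 values of 3.3 share dense rank 1.
The 2 values of 6.5 share dense rank 4.
Remaining distinct values take the next consecutive integers.
N has value 6.5 → rank 4.

4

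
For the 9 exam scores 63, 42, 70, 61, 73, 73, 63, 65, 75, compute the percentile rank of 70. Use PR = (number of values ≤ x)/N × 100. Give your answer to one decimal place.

N = 9.
Strictly below 70: 5. Equal to 70: 1.
PR = 6/9 × 100 = 66.7

66.7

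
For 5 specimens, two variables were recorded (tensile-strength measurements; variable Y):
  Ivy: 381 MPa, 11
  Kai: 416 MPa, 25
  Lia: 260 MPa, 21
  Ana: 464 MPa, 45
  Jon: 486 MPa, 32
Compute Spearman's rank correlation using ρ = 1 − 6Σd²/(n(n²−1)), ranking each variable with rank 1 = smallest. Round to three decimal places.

0.800

Ranks of variable 1: 2, 3, 1, 4, 5
Ranks of variable 2: 1, 3, 2, 5, 4
d = r₁ − r₂: 1, 0, -1, -1, 1
d²: 1, 0, 1, 1, 1; Σd² = 4
ρ = 1 − 6·4/(5·24) = 1 − 24/120 = 0.800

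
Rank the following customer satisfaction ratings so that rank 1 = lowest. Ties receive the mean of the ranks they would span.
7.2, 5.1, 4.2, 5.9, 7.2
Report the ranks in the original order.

4.5, 2, 1, 3, 4.5

Sorted (ascending): 4.2, 5.1, 5.9, 7.2, 7.2
The 2 values of 7.2 occupy positions 4–5 → average rank (4+5)/2 = 4.5.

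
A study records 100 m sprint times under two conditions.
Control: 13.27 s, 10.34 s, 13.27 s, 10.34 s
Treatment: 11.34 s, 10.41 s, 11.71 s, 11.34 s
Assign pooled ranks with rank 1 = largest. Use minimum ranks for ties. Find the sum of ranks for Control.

16

Sorted (descending): 13.27, 13.27, 11.71, 11.34, 11.34, 10.41, 10.34, 10.34
The 2 values of 13.27 occupy positions 1–2 → each gets rank 1.
The 2 values of 11.34 occupy positions 4–5 → each gets rank 4.
The 2 values of 10.34 occupy positions 7–8 → each gets rank 7.
Control values → pooled ranks: 13.27→1, 10.34→7, 13.27→1, 10.34→7
Rank sum = 1 + 7 + 1 + 7 = 16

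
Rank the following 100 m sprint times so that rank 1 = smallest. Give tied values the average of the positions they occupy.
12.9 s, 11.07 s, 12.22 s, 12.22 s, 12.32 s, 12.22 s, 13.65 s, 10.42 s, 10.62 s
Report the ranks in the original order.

Sorted (ascending): 10.42, 10.62, 11.07, 12.22, 12.22, 12.22, 12.32, 12.9, 13.65
The 3 values of 12.22 occupy positions 4–6 → average rank 5.

8, 3, 5, 5, 7, 5, 9, 1, 2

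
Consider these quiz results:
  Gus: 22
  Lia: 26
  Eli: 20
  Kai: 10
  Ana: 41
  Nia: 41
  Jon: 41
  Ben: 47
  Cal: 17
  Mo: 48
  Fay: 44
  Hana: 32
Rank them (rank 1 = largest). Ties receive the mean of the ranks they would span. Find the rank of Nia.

Sorted (descending): 48, 47, 44, 41, 41, 41, 32, 26, 22, 20, 17, 10
The 3 values of 41 occupy positions 4–6 → average rank 5.
Nia has value 41 → rank 5.

5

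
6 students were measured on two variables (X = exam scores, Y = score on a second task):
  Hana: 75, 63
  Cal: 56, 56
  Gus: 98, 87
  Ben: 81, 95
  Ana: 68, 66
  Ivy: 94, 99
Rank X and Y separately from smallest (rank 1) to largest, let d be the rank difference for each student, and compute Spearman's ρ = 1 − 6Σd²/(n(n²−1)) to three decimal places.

0.771

Ranks of variable 1: 3, 1, 6, 4, 2, 5
Ranks of variable 2: 2, 1, 4, 5, 3, 6
d = r₁ − r₂: 1, 0, 2, -1, -1, -1
d²: 1, 0, 4, 1, 1, 1; Σd² = 8
ρ = 1 − 6·8/(6·35) = 1 − 48/210 = 0.771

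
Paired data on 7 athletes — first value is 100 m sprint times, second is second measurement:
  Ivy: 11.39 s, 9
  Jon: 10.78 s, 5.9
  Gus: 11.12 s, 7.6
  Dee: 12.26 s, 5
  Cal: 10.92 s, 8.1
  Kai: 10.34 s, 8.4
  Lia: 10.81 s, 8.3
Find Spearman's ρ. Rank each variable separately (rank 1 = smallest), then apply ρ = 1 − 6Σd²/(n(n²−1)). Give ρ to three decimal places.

-0.250

Ranks of variable 1: 6, 2, 5, 7, 4, 1, 3
Ranks of variable 2: 7, 2, 3, 1, 4, 6, 5
d = r₁ − r₂: -1, 0, 2, 6, 0, -5, -2
d²: 1, 0, 4, 36, 0, 25, 4; Σd² = 70
ρ = 1 − 6·70/(7·48) = 1 − 420/336 = -0.250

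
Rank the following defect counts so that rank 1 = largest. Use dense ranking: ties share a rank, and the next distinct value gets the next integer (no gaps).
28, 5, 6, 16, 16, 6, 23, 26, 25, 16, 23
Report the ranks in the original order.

Sorted (descending): 28, 26, 25, 23, 23, 16, 16, 16, 6, 6, 5
The 2 values of 23 share dense rank 4.
The 3 values of 16 share dense rank 5.
The 2 values of 6 share dense rank 6.
Remaining distinct values take the next consecutive integers.

1, 7, 6, 5, 5, 6, 4, 2, 3, 5, 4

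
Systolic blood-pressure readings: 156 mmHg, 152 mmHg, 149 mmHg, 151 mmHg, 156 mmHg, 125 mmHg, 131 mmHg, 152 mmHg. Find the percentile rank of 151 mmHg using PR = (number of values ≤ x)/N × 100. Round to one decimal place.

50.0

N = 8.
Strictly below 151: 3. Equal to 151: 1.
PR = 4/8 × 100 = 50.0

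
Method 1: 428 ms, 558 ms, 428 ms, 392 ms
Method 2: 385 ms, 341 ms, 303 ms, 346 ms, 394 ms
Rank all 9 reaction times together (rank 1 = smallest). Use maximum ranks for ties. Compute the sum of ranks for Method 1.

Sorted (ascending): 303, 341, 346, 385, 392, 394, 428, 428, 558
The 2 values of 428 occupy positions 7–8 → each gets rank 8.
Method 1 values → pooled ranks: 428→8, 558→9, 428→8, 392→5
Rank sum = 8 + 9 + 8 + 5 = 30

30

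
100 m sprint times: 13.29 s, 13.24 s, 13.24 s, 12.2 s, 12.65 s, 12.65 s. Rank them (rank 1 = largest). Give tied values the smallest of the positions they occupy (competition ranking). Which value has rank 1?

Sorted (descending): 13.29, 13.24, 13.24, 12.65, 12.65, 12.2
The 2 values of 13.24 occupy positions 2–3 → each gets rank 2.
The 2 values of 12.65 occupy positions 4–5 → each gets rank 4.
Rank 1 → value 13.29.

13.29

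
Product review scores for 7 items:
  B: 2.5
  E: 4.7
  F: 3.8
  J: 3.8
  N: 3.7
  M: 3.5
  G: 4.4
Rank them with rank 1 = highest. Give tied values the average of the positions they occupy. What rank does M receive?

Sorted (descending): 4.7, 4.4, 3.8, 3.8, 3.7, 3.5, 2.5
The 2 values of 3.8 occupy positions 3–4 → average rank (3+4)/2 = 3.5.
M has value 3.5 → rank 6.

6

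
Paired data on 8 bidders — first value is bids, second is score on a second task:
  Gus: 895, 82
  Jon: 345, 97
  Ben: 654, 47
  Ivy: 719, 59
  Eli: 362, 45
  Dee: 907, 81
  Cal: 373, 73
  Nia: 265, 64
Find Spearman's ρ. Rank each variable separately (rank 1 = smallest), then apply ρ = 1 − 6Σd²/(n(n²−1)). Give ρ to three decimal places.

0.143

Ranks of variable 1: 7, 2, 5, 6, 3, 8, 4, 1
Ranks of variable 2: 7, 8, 2, 3, 1, 6, 5, 4
d = r₁ − r₂: 0, -6, 3, 3, 2, 2, -1, -3
d²: 0, 36, 9, 9, 4, 4, 1, 9; Σd² = 72
ρ = 1 − 6·72/(8·63) = 1 − 432/504 = 0.143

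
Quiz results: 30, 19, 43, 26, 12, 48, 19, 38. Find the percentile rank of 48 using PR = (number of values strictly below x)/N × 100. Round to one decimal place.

N = 8.
Strictly below 48: 7. Equal to 48: 1.
PR = 7/8 × 100 = 87.5

87.5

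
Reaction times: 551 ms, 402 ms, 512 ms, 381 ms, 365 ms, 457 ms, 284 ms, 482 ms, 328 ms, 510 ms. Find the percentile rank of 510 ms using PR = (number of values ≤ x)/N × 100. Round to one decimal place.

80.0

N = 10.
Strictly below 510: 7. Equal to 510: 1.
PR = 8/10 × 100 = 80.0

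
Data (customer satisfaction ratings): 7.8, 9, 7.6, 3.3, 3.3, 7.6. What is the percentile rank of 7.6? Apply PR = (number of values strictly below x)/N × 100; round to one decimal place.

33.3

N = 6.
Strictly below 7.6: 2. Equal to 7.6: 2.
PR = 2/6 × 100 = 33.3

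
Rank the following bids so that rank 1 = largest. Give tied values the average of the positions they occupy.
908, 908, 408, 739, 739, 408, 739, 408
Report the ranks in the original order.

Sorted (descending): 908, 908, 739, 739, 739, 408, 408, 408
The 2 values of 908 occupy positions 1–2 → average rank (1+2)/2 = 1.5.
The 3 values of 739 occupy positions 3–5 → average rank 4.
The 3 values of 408 occupy positions 6–8 → average rank 7.

1.5, 1.5, 7, 4, 4, 7, 4, 7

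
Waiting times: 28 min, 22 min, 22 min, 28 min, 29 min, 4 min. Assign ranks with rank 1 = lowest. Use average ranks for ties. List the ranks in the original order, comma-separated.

Sorted (ascending): 4, 22, 22, 28, 28, 29
The 2 values of 22 occupy positions 2–3 → average rank (2+3)/2 = 2.5.
The 2 values of 28 occupy positions 4–5 → average rank (4+5)/2 = 4.5.

4.5, 2.5, 2.5, 4.5, 6, 1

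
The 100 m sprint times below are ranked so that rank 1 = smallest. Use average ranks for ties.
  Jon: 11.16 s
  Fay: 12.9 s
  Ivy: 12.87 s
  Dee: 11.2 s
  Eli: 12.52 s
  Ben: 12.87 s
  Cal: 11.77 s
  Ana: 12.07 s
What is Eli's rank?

Sorted (ascending): 11.16, 11.2, 11.77, 12.07, 12.52, 12.87, 12.87, 12.9
The 2 values of 12.87 occupy positions 6–7 → average rank (6+7)/2 = 6.5.
Eli has value 12.52 s → rank 5.

5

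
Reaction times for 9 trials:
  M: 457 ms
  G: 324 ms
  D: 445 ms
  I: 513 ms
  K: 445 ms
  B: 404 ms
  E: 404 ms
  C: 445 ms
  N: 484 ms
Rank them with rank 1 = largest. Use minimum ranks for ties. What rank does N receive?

2

Sorted (descending): 513, 484, 457, 445, 445, 445, 404, 404, 324
The 3 values of 445 occupy positions 4–6 → each gets rank 4.
The 2 values of 404 occupy positions 7–8 → each gets rank 7.
N has value 484 ms → rank 2.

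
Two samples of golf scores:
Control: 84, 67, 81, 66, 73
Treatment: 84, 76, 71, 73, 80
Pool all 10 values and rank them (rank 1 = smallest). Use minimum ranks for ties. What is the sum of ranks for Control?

24

Sorted (ascending): 66, 67, 71, 73, 73, 76, 80, 81, 84, 84
The 2 values of 73 occupy positions 4–5 → each gets rank 4.
The 2 values of 84 occupy positions 9–10 → each gets rank 9.
Control values → pooled ranks: 84→9, 67→2, 81→8, 66→1, 73→4
Rank sum = 9 + 2 + 8 + 1 + 4 = 24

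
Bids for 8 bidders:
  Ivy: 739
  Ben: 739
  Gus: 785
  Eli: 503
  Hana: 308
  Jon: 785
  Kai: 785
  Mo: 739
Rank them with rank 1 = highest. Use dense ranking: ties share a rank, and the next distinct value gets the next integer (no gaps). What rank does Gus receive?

Sorted (descending): 785, 785, 785, 739, 739, 739, 503, 308
The 3 values of 785 share dense rank 1.
The 3 values of 739 share dense rank 2.
Remaining distinct values take the next consecutive integers.
Gus has value 785 → rank 1.

1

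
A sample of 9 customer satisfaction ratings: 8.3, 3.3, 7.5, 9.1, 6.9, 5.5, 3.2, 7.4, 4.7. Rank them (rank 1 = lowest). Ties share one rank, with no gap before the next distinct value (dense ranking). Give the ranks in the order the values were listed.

8, 2, 7, 9, 5, 4, 1, 6, 3

Sorted (ascending): 3.2, 3.3, 4.7, 5.5, 6.9, 7.4, 7.5, 8.3, 9.1
No ties — each value takes its position as its rank.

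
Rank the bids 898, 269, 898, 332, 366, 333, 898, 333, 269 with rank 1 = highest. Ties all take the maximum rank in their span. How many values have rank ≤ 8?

Sorted (descending): 898, 898, 898, 366, 333, 333, 332, 269, 269
The 3 values of 898 occupy positions 1–3 → each gets rank 3.
The 2 values of 333 occupy positions 5–6 → each gets rank 6.
The 2 values of 269 occupy positions 8–9 → each gets rank 9.
Ranks ≤ 8: {3, 3, 3, 4, 6, 6, 7} → 7 values.

7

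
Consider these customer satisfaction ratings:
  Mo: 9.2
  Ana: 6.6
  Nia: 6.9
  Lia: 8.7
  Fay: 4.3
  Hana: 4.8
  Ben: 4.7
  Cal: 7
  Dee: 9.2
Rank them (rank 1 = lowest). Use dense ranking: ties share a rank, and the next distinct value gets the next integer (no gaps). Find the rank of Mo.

Sorted (ascending): 4.3, 4.7, 4.8, 6.6, 6.9, 7, 8.7, 9.2, 9.2
The 2 values of 9.2 share dense rank 8.
Remaining distinct values take the next consecutive integers.
Mo has value 9.2 → rank 8.

8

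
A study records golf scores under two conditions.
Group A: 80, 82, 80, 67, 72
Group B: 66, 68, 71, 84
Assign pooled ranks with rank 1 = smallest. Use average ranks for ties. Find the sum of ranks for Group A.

28

Sorted (ascending): 66, 67, 68, 71, 72, 80, 80, 82, 84
The 2 values of 80 occupy positions 6–7 → average rank (6+7)/2 = 6.5.
Group A values → pooled ranks: 80→6.5, 82→8, 80→6.5, 67→2, 72→5
Rank sum = 6.5 + 8 + 6.5 + 2 + 5 = 28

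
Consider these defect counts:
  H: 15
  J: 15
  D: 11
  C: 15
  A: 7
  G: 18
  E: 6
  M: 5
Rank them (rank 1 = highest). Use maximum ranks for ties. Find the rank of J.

4

Sorted (descending): 18, 15, 15, 15, 11, 7, 6, 5
The 3 values of 15 occupy positions 2–4 → each gets rank 4.
J has value 15 → rank 4.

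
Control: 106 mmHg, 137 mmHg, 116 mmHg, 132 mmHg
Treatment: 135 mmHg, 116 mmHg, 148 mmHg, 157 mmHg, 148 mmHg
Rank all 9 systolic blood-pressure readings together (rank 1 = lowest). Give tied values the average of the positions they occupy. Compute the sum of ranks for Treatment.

Sorted (ascending): 106, 116, 116, 132, 135, 137, 148, 148, 157
The 2 values of 116 occupy positions 2–3 → average rank (2+3)/2 = 2.5.
The 2 values of 148 occupy positions 7–8 → average rank (7+8)/2 = 7.5.
Treatment values → pooled ranks: 135→5, 116→2.5, 148→7.5, 157→9, 148→7.5
Rank sum = 5 + 2.5 + 7.5 + 9 + 7.5 = 31.5

31.5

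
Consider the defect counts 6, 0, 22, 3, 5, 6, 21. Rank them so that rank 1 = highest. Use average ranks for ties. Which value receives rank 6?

Sorted (descending): 22, 21, 6, 6, 5, 3, 0
The 2 values of 6 occupy positions 3–4 → average rank (3+4)/2 = 3.5.
Rank 6 → value 3.

3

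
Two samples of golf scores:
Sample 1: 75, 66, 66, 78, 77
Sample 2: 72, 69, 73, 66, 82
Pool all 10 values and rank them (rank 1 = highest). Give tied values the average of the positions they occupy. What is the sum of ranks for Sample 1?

Sorted (descending): 82, 78, 77, 75, 73, 72, 69, 66, 66, 66
The 3 values of 66 occupy positions 8–10 → average rank 9.
Sample 1 values → pooled ranks: 75→4, 66→9, 66→9, 78→2, 77→3
Rank sum = 4 + 9 + 9 + 2 + 3 = 27

27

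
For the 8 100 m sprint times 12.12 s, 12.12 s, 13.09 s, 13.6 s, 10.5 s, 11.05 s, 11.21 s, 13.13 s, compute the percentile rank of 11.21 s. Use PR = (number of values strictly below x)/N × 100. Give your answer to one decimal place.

N = 8.
Strictly below 11.21: 2. Equal to 11.21: 1.
PR = 2/8 × 100 = 25.0

25.0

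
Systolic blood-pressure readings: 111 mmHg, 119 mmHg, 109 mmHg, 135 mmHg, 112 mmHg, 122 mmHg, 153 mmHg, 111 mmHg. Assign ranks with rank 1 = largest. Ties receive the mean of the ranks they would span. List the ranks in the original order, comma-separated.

Sorted (descending): 153, 135, 122, 119, 112, 111, 111, 109
The 2 values of 111 occupy positions 6–7 → average rank (6+7)/2 = 6.5.

6.5, 4, 8, 2, 5, 3, 1, 6.5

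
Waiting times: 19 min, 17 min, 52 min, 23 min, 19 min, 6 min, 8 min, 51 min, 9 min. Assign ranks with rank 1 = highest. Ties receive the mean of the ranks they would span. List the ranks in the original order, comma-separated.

4.5, 6, 1, 3, 4.5, 9, 8, 2, 7

Sorted (descending): 52, 51, 23, 19, 19, 17, 9, 8, 6
The 2 values of 19 occupy positions 4–5 → average rank (4+5)/2 = 4.5.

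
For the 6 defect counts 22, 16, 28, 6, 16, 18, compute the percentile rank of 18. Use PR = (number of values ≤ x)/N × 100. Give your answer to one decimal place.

66.7

N = 6.
Strictly below 18: 3. Equal to 18: 1.
PR = 4/6 × 100 = 66.7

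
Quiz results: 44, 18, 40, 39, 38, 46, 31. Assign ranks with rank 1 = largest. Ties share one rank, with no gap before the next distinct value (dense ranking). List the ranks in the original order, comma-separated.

2, 7, 3, 4, 5, 1, 6

Sorted (descending): 46, 44, 40, 39, 38, 31, 18
No ties — each value takes its position as its rank.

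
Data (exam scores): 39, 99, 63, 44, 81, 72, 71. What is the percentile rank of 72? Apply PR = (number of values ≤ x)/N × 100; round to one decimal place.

N = 7.
Strictly below 72: 4. Equal to 72: 1.
PR = 5/7 × 100 = 71.4

71.4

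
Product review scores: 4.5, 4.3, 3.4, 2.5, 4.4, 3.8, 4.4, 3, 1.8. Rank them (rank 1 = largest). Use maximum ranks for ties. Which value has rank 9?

Sorted (descending): 4.5, 4.4, 4.4, 4.3, 3.8, 3.4, 3, 2.5, 1.8
The 2 values of 4.4 occupy positions 2–3 → each gets rank 3.
Rank 9 → value 1.8.

1.8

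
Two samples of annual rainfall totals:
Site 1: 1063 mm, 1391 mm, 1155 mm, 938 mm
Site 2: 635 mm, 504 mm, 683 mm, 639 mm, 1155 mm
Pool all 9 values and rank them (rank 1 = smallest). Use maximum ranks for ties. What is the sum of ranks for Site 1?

28

Sorted (ascending): 504, 635, 639, 683, 938, 1063, 1155, 1155, 1391
The 2 values of 1155 occupy positions 7–8 → each gets rank 8.
Site 1 values → pooled ranks: 1063→6, 1391→9, 1155→8, 938→5
Rank sum = 6 + 9 + 8 + 5 = 28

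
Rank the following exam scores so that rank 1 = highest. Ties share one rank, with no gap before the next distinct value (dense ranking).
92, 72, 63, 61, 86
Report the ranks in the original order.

Sorted (descending): 92, 86, 72, 63, 61
No ties — each value takes its position as its rank.

1, 3, 4, 5, 2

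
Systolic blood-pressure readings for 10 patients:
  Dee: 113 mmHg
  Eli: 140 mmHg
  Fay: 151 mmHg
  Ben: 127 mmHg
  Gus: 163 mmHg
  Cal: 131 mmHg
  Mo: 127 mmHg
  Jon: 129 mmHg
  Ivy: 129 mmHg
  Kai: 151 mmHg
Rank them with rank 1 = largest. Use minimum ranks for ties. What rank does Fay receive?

2

Sorted (descending): 163, 151, 151, 140, 131, 129, 129, 127, 127, 113
The 2 values of 151 occupy positions 2–3 → each gets rank 2.
The 2 values of 129 occupy positions 6–7 → each gets rank 6.
The 2 values of 127 occupy positions 8–9 → each gets rank 8.
Fay has value 151 mmHg → rank 2.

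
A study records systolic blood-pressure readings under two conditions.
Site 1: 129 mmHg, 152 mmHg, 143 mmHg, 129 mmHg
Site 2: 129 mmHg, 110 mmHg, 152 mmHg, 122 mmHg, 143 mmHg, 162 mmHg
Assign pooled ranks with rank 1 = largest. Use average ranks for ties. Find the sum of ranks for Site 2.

34

Sorted (descending): 162, 152, 152, 143, 143, 129, 129, 129, 122, 110
The 2 values of 152 occupy positions 2–3 → average rank (2+3)/2 = 2.5.
The 2 values of 143 occupy positions 4–5 → average rank (4+5)/2 = 4.5.
The 3 values of 129 occupy positions 6–8 → average rank 7.
Site 2 values → pooled ranks: 129→7, 110→10, 152→2.5, 122→9, 143→4.5, 162→1
Rank sum = 7 + 10 + 2.5 + 9 + 4.5 + 1 = 34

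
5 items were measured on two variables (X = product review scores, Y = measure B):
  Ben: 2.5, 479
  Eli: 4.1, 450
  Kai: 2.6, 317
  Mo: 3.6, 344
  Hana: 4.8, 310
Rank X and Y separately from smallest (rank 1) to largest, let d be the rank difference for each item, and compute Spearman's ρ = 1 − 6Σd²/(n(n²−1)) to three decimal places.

-0.600

Ranks of variable 1: 1, 4, 2, 3, 5
Ranks of variable 2: 5, 4, 2, 3, 1
d = r₁ − r₂: -4, 0, 0, 0, 4
d²: 16, 0, 0, 0, 16; Σd² = 32
ρ = 1 − 6·32/(5·24) = 1 − 192/120 = -0.600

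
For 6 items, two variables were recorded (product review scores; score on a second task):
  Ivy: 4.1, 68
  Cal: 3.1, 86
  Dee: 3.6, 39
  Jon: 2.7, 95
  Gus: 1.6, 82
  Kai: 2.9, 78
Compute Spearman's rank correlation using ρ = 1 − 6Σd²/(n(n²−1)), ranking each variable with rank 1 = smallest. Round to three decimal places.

-0.657

Ranks of variable 1: 6, 4, 5, 2, 1, 3
Ranks of variable 2: 2, 5, 1, 6, 4, 3
d = r₁ − r₂: 4, -1, 4, -4, -3, 0
d²: 16, 1, 16, 16, 9, 0; Σd² = 58
ρ = 1 − 6·58/(6·35) = 1 − 348/210 = -0.657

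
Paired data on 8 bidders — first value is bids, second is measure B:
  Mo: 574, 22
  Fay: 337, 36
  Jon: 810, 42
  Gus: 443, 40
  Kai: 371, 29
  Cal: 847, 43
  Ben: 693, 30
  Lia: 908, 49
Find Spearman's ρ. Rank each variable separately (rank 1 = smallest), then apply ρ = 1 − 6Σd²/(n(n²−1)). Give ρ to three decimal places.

0.690

Ranks of variable 1: 4, 1, 6, 3, 2, 7, 5, 8
Ranks of variable 2: 1, 4, 6, 5, 2, 7, 3, 8
d = r₁ − r₂: 3, -3, 0, -2, 0, 0, 2, 0
d²: 9, 9, 0, 4, 0, 0, 4, 0; Σd² = 26
ρ = 1 − 6·26/(8·63) = 1 − 156/504 = 0.690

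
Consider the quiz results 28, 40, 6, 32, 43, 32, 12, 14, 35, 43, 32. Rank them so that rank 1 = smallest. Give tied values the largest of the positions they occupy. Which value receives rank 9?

Sorted (ascending): 6, 12, 14, 28, 32, 32, 32, 35, 40, 43, 43
The 3 values of 32 occupy positions 5–7 → each gets rank 7.
The 2 values of 43 occupy positions 10–11 → each gets rank 11.
Rank 9 → value 40.

40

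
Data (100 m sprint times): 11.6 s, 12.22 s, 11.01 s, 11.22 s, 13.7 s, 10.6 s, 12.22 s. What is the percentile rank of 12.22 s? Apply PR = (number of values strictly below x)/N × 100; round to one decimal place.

N = 7.
Strictly below 12.22: 4. Equal to 12.22: 2.
PR = 4/7 × 100 = 57.1

57.1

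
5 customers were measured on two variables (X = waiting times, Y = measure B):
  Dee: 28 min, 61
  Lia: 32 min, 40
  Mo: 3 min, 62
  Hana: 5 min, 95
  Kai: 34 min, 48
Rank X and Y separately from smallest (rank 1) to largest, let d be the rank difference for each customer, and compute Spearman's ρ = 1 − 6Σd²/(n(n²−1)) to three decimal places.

Ranks of variable 1: 3, 4, 1, 2, 5
Ranks of variable 2: 3, 1, 4, 5, 2
d = r₁ − r₂: 0, 3, -3, -3, 3
d²: 0, 9, 9, 9, 9; Σd² = 36
ρ = 1 − 6·36/(5·24) = 1 − 216/120 = -0.800

-0.800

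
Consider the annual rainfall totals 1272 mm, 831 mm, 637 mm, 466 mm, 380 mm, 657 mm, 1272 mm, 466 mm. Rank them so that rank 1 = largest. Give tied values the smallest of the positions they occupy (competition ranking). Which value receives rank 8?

Sorted (descending): 1272, 1272, 831, 657, 637, 466, 466, 380
The 2 values of 1272 occupy positions 1–2 → each gets rank 1.
The 2 values of 466 occupy positions 6–7 → each gets rank 6.
Rank 8 → value 380.

380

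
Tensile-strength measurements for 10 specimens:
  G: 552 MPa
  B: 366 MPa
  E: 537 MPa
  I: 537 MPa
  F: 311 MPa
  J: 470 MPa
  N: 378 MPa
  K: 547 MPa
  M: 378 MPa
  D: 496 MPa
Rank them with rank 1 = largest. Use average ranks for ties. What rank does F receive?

Sorted (descending): 552, 547, 537, 537, 496, 470, 378, 378, 366, 311
The 2 values of 537 occupy positions 3–4 → average rank (3+4)/2 = 3.5.
The 2 values of 378 occupy positions 7–8 → average rank (7+8)/2 = 7.5.
F has value 311 MPa → rank 10.

10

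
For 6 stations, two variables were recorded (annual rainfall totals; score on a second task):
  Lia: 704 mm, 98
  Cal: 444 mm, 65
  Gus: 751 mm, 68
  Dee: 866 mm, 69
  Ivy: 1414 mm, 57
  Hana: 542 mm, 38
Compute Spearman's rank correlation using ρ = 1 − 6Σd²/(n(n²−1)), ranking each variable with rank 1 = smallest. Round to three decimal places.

Ranks of variable 1: 3, 1, 4, 5, 6, 2
Ranks of variable 2: 6, 3, 4, 5, 2, 1
d = r₁ − r₂: -3, -2, 0, 0, 4, 1
d²: 9, 4, 0, 0, 16, 1; Σd² = 30
ρ = 1 − 6·30/(6·35) = 1 − 180/210 = 0.143

0.143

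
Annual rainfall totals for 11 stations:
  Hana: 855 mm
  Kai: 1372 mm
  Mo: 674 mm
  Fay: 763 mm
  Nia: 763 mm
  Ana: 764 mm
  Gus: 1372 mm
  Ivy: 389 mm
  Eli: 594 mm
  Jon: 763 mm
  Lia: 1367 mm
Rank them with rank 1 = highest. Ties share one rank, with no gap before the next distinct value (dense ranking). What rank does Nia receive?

5

Sorted (descending): 1372, 1372, 1367, 855, 764, 763, 763, 763, 674, 594, 389
The 2 values of 1372 share dense rank 1.
The 3 values of 763 share dense rank 5.
Remaining distinct values take the next consecutive integers.
Nia has value 763 mm → rank 5.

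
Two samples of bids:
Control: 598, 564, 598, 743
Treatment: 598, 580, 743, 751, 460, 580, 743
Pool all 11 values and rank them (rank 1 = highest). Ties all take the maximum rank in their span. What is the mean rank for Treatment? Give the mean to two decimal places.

Sorted (descending): 751, 743, 743, 743, 598, 598, 598, 580, 580, 564, 460
The 3 values of 743 occupy positions 2–4 → each gets rank 4.
The 3 values of 598 occupy positions 5–7 → each gets rank 7.
The 2 values of 580 occupy positions 8–9 → each gets rank 9.
Treatment values → pooled ranks: 598→7, 580→9, 743→4, 751→1, 460→11, 580→9, 743→4
Mean rank = (7 + 9 + 4 + 1 + 11 + 9 + 4) / 7 = 6.43

6.43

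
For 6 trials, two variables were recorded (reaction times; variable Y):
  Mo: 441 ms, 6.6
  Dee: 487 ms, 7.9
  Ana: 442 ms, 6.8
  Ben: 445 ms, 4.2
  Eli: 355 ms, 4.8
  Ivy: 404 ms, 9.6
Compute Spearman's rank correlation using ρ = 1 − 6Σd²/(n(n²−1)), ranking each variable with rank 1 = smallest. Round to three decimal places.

Ranks of variable 1: 3, 6, 4, 5, 1, 2
Ranks of variable 2: 3, 5, 4, 1, 2, 6
d = r₁ − r₂: 0, 1, 0, 4, -1, -4
d²: 0, 1, 0, 16, 1, 16; Σd² = 34
ρ = 1 − 6·34/(6·35) = 1 − 204/210 = 0.029

0.029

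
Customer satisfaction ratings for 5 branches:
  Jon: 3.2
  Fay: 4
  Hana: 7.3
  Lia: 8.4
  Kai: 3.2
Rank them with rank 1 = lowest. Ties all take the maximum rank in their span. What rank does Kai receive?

2

Sorted (ascending): 3.2, 3.2, 4, 7.3, 8.4
The 2 values of 3.2 occupy positions 1–2 → each gets rank 2.
Kai has value 3.2 → rank 2.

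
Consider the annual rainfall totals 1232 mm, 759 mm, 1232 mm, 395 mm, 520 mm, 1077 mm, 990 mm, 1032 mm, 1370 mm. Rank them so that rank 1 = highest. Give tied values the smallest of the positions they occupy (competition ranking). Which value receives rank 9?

Sorted (descending): 1370, 1232, 1232, 1077, 1032, 990, 759, 520, 395
The 2 values of 1232 occupy positions 2–3 → each gets rank 2.
Rank 9 → value 395.

395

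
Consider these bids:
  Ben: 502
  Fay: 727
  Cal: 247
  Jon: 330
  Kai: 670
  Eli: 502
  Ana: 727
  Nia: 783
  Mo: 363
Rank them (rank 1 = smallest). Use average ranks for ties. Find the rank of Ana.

7.5

Sorted (ascending): 247, 330, 363, 502, 502, 670, 727, 727, 783
The 2 values of 502 occupy positions 4–5 → average rank (4+5)/2 = 4.5.
The 2 values of 727 occupy positions 7–8 → average rank (7+8)/2 = 7.5.
Ana has value 727 → rank 7.5.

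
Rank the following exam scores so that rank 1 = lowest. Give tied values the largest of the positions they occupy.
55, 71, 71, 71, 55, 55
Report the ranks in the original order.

3, 6, 6, 6, 3, 3

Sorted (ascending): 55, 55, 55, 71, 71, 71
The 3 values of 55 occupy positions 1–3 → each gets rank 3.
The 3 values of 71 occupy positions 4–6 → each gets rank 6.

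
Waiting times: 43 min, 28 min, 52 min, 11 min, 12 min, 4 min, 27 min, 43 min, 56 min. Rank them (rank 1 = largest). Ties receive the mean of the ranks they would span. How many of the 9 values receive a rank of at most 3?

Sorted (descending): 56, 52, 43, 43, 28, 27, 12, 11, 4
The 2 values of 43 occupy positions 3–4 → average rank (3+4)/2 = 3.5.
Ranks ≤ 3: {1, 2} → 2 values.

2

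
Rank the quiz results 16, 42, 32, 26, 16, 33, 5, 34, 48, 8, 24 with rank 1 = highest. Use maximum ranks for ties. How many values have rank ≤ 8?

Sorted (descending): 48, 42, 34, 33, 32, 26, 24, 16, 16, 8, 5
The 2 values of 16 occupy positions 8–9 → each gets rank 9.
Ranks ≤ 8: {1, 2, 3, 4, 5, 6, 7} → 7 values.

7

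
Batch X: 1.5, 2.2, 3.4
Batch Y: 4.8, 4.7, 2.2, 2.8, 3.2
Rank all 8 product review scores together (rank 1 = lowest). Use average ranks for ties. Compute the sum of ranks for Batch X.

Sorted (ascending): 1.5, 2.2, 2.2, 2.8, 3.2, 3.4, 4.7, 4.8
The 2 values of 2.2 occupy positions 2–3 → average rank (2+3)/2 = 2.5.
Batch X values → pooled ranks: 1.5→1, 2.2→2.5, 3.4→6
Rank sum = 1 + 2.5 + 6 = 9.5

9.5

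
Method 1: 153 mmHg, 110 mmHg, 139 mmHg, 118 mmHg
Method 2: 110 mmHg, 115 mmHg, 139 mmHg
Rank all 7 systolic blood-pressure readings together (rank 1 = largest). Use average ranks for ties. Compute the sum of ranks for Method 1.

14

Sorted (descending): 153, 139, 139, 118, 115, 110, 110
The 2 values of 139 occupy positions 2–3 → average rank (2+3)/2 = 2.5.
The 2 values of 110 occupy positions 6–7 → average rank (6+7)/2 = 6.5.
Method 1 values → pooled ranks: 153→1, 110→6.5, 139→2.5, 118→4
Rank sum = 1 + 6.5 + 2.5 + 4 = 14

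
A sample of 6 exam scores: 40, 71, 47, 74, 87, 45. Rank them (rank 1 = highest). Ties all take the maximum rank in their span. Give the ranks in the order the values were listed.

6, 3, 4, 2, 1, 5

Sorted (descending): 87, 74, 71, 47, 45, 40
No ties — each value takes its position as its rank.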